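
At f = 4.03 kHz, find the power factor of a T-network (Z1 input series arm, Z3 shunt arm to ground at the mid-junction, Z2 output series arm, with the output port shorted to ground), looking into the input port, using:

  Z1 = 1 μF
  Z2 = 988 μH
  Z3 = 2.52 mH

Step 1 — Angular frequency: ω = 2π·f = 2π·4030 = 2.532e+04 rad/s.
Step 2 — Component impedances:
  Z1: Z = 1/(jωC) = -j/(ω·C) = 0 - j39.49 Ω
  Z2: Z = jωL = j·2.532e+04·0.000988 = 0 + j25.02 Ω
  Z3: Z = jωL = j·2.532e+04·0.00252 = 0 + j63.81 Ω
Step 3 — With the output port shorted to ground, the output series arm Z2 runs from the junction to ground; the shunt arm Z3 also runs from the junction to ground. They appear in parallel: Z3 || Z2 = 0 + j17.97 Ω.
Step 4 — Series with input arm Z1: Z_in = Z1 + (Z3 || Z2) = 0 - j21.52 Ω = 21.52∠-90.0° Ω.
Step 5 — Power factor: PF = cos(φ) = Re(Z)/|Z| = 0/21.52 = 0.
Step 6 — Type: Im(Z) = -21.52 ⇒ leading (phase φ = -90.0°).

PF = 0 (leading, φ = -90.0°)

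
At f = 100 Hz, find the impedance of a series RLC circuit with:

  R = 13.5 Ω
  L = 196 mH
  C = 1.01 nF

Step 1 — Angular frequency: ω = 2π·f = 2π·100 = 628.3 rad/s.
Step 2 — Component impedances:
  R: Z = R = 13.5 Ω
  L: Z = jωL = j·628.3·0.196 = 0 + j123.2 Ω
  C: Z = 1/(jωC) = -j/(ω·C) = 0 - j1.576e+06 Ω
Step 3 — Series combination: Z_total = R + L + C = 13.5 - j1.576e+06 Ω = 1.576e+06∠-90.0° Ω.

Z = 13.5 - j1.576e+06 Ω = 1.576e+06∠-90.0° Ω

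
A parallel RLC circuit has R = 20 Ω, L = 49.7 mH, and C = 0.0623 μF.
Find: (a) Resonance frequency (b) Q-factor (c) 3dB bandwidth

Step 1 — Resonance: ω₀ = 1/√(LC) = 1/√(0.0497·6.23e-08) = 1.797e+04 rad/s.
Step 2 — f₀ = ω₀/(2π) = 2860 Hz.
Step 3 — Parallel Q: Q = R/(ω₀L) = 20/(1.797e+04·0.0497) = 0.02239.
Step 4 — Bandwidth: Δω = ω₀/Q = 8.026e+05 rad/s; BW = Δω/(2π) = 1.277e+05 Hz.

(a) f₀ = 2860 Hz  (b) Q = 0.02239  (c) BW = 1.277e+05 Hz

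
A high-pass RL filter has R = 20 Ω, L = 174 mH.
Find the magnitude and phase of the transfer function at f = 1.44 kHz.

Step 1 — Angular frequency: ω = 2π·1440 = 9048 rad/s.
Step 2 — Transfer function: H(jω) = jωL/(R + jωL).
Step 3 — Numerator jωL = j·1574; denominator R + jωL = 20 + j1574.
Step 4 — H = 0.9998 + j0.0127.
Step 5 — Magnitude: |H| = 0.9999 (-0.0 dB); phase: φ = 0.7°.

|H| = 0.9999 (-0.0 dB), φ = 0.7°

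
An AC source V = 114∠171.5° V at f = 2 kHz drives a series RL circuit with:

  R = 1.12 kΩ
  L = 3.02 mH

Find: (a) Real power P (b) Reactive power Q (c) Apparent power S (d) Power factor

Step 1 — Angular frequency: ω = 2π·f = 2π·2000 = 1.257e+04 rad/s.
Step 2 — Component impedances:
  R: Z = R = 1120 Ω
  L: Z = jωL = j·1.257e+04·0.00302 = 0 + j37.95 Ω
Step 3 — Series combination: Z_total = R + L = 1120 + j37.95 Ω = 1121∠1.9° Ω.
Step 4 — Source phasor: V = 114∠171.5° V = -112.7 + j16.85 V.
Step 5 — Current: I = V / Z = -0.1 + j0.01843 A = 0.1017∠169.6° A.
Step 6 — Complex power: S = V·I* = 11.59 + j0.3927 VA.
Step 7 — Real power: P = Re(S) = 11.59 W.
Step 8 — Reactive power: Q = Im(S) = 0.3927 VAR.
Step 9 — Apparent power: |S| = 11.6 VA.
Step 10 — Power factor: PF = P/|S| = 0.9994 (lagging).

(a) P = 11.59 W  (b) Q = 0.3927 VAR  (c) S = 11.6 VA  (d) PF = 0.9994 (lagging)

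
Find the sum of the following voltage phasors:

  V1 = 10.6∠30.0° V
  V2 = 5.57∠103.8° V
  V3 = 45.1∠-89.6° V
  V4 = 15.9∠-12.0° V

Step 1 — Convert each phasor to rectangular form:
  V1 = 10.6·(cos(30.0°) + j·sin(30.0°)) = 9.18 + j5.3 V
  V2 = 5.57·(cos(103.8°) + j·sin(103.8°)) = -1.329 + j5.409 V
  V3 = 45.1·(cos(-89.6°) + j·sin(-89.6°)) = 0.3149 - j45.1 V
  V4 = 15.9·(cos(-12.0°) + j·sin(-12.0°)) = 15.55 - j3.306 V
Step 2 — Sum components: V_total = 23.72 - j37.7 V.
Step 3 — Convert to polar: |V_total| = 44.54 V, ∠V_total = -57.8°.

V_total = 44.54∠-57.8° V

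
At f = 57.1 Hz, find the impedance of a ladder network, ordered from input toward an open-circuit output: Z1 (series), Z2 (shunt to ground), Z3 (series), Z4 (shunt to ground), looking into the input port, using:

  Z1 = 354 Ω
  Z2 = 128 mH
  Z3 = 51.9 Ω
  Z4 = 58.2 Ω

Step 1 — Angular frequency: ω = 2π·f = 2π·57.1 = 358.8 rad/s.
Step 2 — Component impedances:
  Z1: Z = R = 354 Ω
  Z2: Z = jωL = j·358.8·0.128 = 0 + j45.92 Ω
  Z3: Z = R = 51.9 Ω
  Z4: Z = R = 58.2 Ω
Step 3 — Ladder network (open output): work backward from the far end, alternating series and parallel combinations. Z_in = 370.3 + j39.12 Ω = 372.4∠6.0° Ω.

Z = 370.3 + j39.12 Ω = 372.4∠6.0° Ω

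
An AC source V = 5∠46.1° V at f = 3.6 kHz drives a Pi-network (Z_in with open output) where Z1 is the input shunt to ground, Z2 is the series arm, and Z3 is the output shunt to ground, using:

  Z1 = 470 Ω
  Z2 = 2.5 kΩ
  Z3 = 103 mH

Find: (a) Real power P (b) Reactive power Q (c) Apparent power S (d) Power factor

Step 1 — Angular frequency: ω = 2π·f = 2π·3600 = 2.262e+04 rad/s.
Step 2 — Component impedances:
  Z1: Z = R = 470 Ω
  Z2: Z = R = 2500 Ω
  Z3: Z = jωL = j·2.262e+04·0.103 = 0 + j2330 Ω
Step 3 — With open output, the series arm Z2 and the output shunt Z3 appear in series to ground: Z2 + Z3 = 2500 + j2330 Ω.
Step 4 — Parallel with input shunt Z1: Z_in = Z1 || (Z2 + Z3) = 424 + j36.12 Ω = 425.5∠4.9° Ω.
Step 5 — Source phasor: V = 5∠46.1° V = 3.467 + j3.603 V.
Step 6 — Current: I = V / Z = 0.008838 + j0.007745 A = 0.01175∠41.2° A.
Step 7 — Complex power: S = V·I* = 0.05854 + j0.004988 VA.
Step 8 — Real power: P = Re(S) = 0.05854 W.
Step 9 — Reactive power: Q = Im(S) = 0.004988 VAR.
Step 10 — Apparent power: |S| = 0.05876 VA.
Step 11 — Power factor: PF = P/|S| = 0.9964 (lagging).

(a) P = 0.05854 W  (b) Q = 0.004988 VAR  (c) S = 0.05876 VA  (d) PF = 0.9964 (lagging)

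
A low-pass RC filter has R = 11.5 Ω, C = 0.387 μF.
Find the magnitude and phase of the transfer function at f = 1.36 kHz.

Step 1 — Angular frequency: ω = 2π·1360 = 8545 rad/s.
Step 2 — Transfer function: H(jω) = 1/(1 + jωRC).
Step 3 — Denominator: 1 + jωRC = 1 + j·8545·11.5·3.87e-07 = 1 + j0.03803.
Step 4 — H = 0.9986 - j0.03798.
Step 5 — Magnitude: |H| = 0.9993 (-0.0 dB); phase: φ = -2.2°.

|H| = 0.9993 (-0.0 dB), φ = -2.2°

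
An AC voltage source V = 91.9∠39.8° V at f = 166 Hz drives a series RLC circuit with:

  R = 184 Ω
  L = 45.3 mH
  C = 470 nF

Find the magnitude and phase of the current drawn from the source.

Step 1 — Angular frequency: ω = 2π·f = 2π·166 = 1043 rad/s.
Step 2 — Component impedances:
  R: Z = R = 184 Ω
  L: Z = jωL = j·1043·0.0453 = 0 + j47.25 Ω
  C: Z = 1/(jωC) = -j/(ω·C) = 0 - j2040 Ω
Step 3 — Series combination: Z_total = R + L + C = 184 - j1993 Ω = 2001∠-84.7° Ω.
Step 4 — Source phasor: V = 91.9∠39.8° V = 70.61 + j58.83 V.
Step 5 — Ohm's law: I = V / Z_total = (70.61 + j58.83) / (184 - j1993) = -0.02603 + j0.03784 A.
Step 6 — Convert to polar: |I| = 0.04592 A, ∠I = 124.5°.

I = 0.04592∠124.5° A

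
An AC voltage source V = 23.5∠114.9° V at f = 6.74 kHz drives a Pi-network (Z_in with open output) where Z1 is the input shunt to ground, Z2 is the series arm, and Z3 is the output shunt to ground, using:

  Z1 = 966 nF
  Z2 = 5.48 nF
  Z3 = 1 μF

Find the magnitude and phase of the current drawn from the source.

Step 1 — Angular frequency: ω = 2π·f = 2π·6740 = 4.235e+04 rad/s.
Step 2 — Component impedances:
  Z1: Z = 1/(jωC) = -j/(ω·C) = 0 - j24.44 Ω
  Z2: Z = 1/(jωC) = -j/(ω·C) = 0 - j4309 Ω
  Z3: Z = 1/(jωC) = -j/(ω·C) = 0 - j23.61 Ω
Step 3 — With open output, the series arm Z2 and the output shunt Z3 appear in series to ground: Z2 + Z3 = 0 - j4333 Ω.
Step 4 — Parallel with input shunt Z1: Z_in = Z1 || (Z2 + Z3) = 0 - j24.31 Ω = 24.31∠-90.0° Ω.
Step 5 — Source phasor: V = 23.5∠114.9° V = -9.894 + j21.32 V.
Step 6 — Ohm's law: I = V / Z_total = (-9.894 + j21.32) / (0 - j24.31) = -0.8769 - j0.407 A.
Step 7 — Convert to polar: |I| = 0.9668 A, ∠I = -155.1°.

I = 0.9668∠-155.1° A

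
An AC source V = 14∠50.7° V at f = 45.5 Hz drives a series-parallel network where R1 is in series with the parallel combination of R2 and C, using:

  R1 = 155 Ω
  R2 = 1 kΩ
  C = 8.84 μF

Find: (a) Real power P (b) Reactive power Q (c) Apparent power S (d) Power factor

Step 1 — Angular frequency: ω = 2π·f = 2π·45.5 = 285.9 rad/s.
Step 2 — Component impedances:
  R1: Z = R = 155 Ω
  R2: Z = R = 1000 Ω
  C: Z = 1/(jωC) = -j/(ω·C) = 0 - j395.7 Ω
Step 3 — Parallel branch: R2 || C = 1/(1/R2 + 1/C) = 135.4 - j342.1 Ω.
Step 4 — Series with R1: Z_total = R1 + (R2 || C) = 290.4 - j342.1 Ω = 448.7∠-49.7° Ω.
Step 5 — Source phasor: V = 14∠50.7° V = 8.867 + j10.83 V.
Step 6 — Current: I = V / Z = -0.00562 + j0.03069 A = 0.0312∠100.4° A.
Step 7 — Complex power: S = V·I* = 0.2826 - j0.333 VA.
Step 8 — Real power: P = Re(S) = 0.2826 W.
Step 9 — Reactive power: Q = Im(S) = -0.333 VAR.
Step 10 — Apparent power: |S| = 0.4368 VA.
Step 11 — Power factor: PF = P/|S| = 0.6471 (leading).

(a) P = 0.2826 W  (b) Q = -0.333 VAR  (c) S = 0.4368 VA  (d) PF = 0.6471 (leading)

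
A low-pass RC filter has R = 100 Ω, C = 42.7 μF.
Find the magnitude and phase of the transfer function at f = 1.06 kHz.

Step 1 — Angular frequency: ω = 2π·1060 = 6660 rad/s.
Step 2 — Transfer function: H(jω) = 1/(1 + jωRC).
Step 3 — Denominator: 1 + jωRC = 1 + j·6660·100·4.27e-05 = 1 + j28.44.
Step 4 — H = 0.001235 - j0.03512.
Step 5 — Magnitude: |H| = 0.03514 (-29.1 dB); phase: φ = -88.0°.

|H| = 0.03514 (-29.1 dB), φ = -88.0°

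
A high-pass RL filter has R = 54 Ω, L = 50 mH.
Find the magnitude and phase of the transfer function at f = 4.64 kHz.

Step 1 — Angular frequency: ω = 2π·4640 = 2.915e+04 rad/s.
Step 2 — Transfer function: H(jω) = jωL/(R + jωL).
Step 3 — Numerator jωL = j·1458; denominator R + jωL = 54 + j1458.
Step 4 — H = 0.9986 + j0.03699.
Step 5 — Magnitude: |H| = 0.9993 (-0.0 dB); phase: φ = 2.1°.

|H| = 0.9993 (-0.0 dB), φ = 2.1°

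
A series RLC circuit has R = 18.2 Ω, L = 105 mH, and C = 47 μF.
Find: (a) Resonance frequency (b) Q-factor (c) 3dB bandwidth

Step 1 — Resonance condition Im(Z)=0 gives ω₀ = 1/√(LC).
Step 2 — ω₀ = 1/√(0.105·4.7e-05) = 450.1 rad/s.
Step 3 — f₀ = ω₀/(2π) = 71.64 Hz.
Step 4 — Series Q: Q = ω₀L/R = 450.1·0.105/18.2 = 2.597.
Step 5 — 3dB bandwidth: Δω = ω₀/Q = 173.3 rad/s; BW = Δω/(2π) = 27.59 Hz.

(a) f₀ = 71.64 Hz  (b) Q = 2.597  (c) BW = 27.59 Hz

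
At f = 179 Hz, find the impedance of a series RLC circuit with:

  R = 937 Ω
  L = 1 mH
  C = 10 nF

Step 1 — Angular frequency: ω = 2π·f = 2π·179 = 1125 rad/s.
Step 2 — Component impedances:
  R: Z = R = 937 Ω
  L: Z = jωL = j·1125·0.001 = 0 + j1.125 Ω
  C: Z = 1/(jωC) = -j/(ω·C) = 0 - j8.891e+04 Ω
Step 3 — Series combination: Z_total = R + L + C = 937 - j8.891e+04 Ω = 8.892e+04∠-89.4° Ω.

Z = 937 - j8.891e+04 Ω = 8.892e+04∠-89.4° Ω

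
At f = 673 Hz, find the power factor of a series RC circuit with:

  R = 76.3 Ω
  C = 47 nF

Step 1 — Angular frequency: ω = 2π·f = 2π·673 = 4229 rad/s.
Step 2 — Component impedances:
  R: Z = R = 76.3 Ω
  C: Z = 1/(jωC) = -j/(ω·C) = 0 - j5032 Ω
Step 3 — Series combination: Z_total = R + C = 76.3 - j5032 Ω = 5032∠-89.1° Ω.
Step 4 — Power factor: PF = cos(φ) = Re(Z)/|Z| = 76.3/5032 = 0.01516.
Step 5 — Type: Im(Z) = -5032 ⇒ leading (phase φ = -89.1°).

PF = 0.01516 (leading, φ = -89.1°)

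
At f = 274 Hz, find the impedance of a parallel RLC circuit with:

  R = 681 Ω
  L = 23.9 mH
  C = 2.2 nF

Step 1 — Angular frequency: ω = 2π·f = 2π·274 = 1722 rad/s.
Step 2 — Component impedances:
  R: Z = R = 681 Ω
  L: Z = jωL = j·1722·0.0239 = 0 + j41.15 Ω
  C: Z = 1/(jωC) = -j/(ω·C) = 0 - j2.64e+05 Ω
Step 3 — Parallel combination: 1/Z_total = 1/R + 1/L + 1/C; Z_total = 2.478 + j41 Ω = 41.08∠86.5° Ω.

Z = 2.478 + j41 Ω = 41.08∠86.5° Ω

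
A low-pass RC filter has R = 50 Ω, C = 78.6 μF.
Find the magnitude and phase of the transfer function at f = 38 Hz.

Step 1 — Angular frequency: ω = 2π·38 = 238.8 rad/s.
Step 2 — Transfer function: H(jω) = 1/(1 + jωRC).
Step 3 — Denominator: 1 + jωRC = 1 + j·238.8·50·7.86e-05 = 1 + j0.9383.
Step 4 — H = 0.5318 - j0.499.
Step 5 — Magnitude: |H| = 0.7292 (-2.7 dB); phase: φ = -43.2°.

|H| = 0.7292 (-2.7 dB), φ = -43.2°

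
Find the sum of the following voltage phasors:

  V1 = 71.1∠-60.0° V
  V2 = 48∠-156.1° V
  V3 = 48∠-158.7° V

Step 1 — Convert each phasor to rectangular form:
  V1 = 71.1·(cos(-60.0°) + j·sin(-60.0°)) = 35.55 - j61.57 V
  V2 = 48·(cos(-156.1°) + j·sin(-156.1°)) = -43.88 - j19.45 V
  V3 = 48·(cos(-158.7°) + j·sin(-158.7°)) = -44.72 - j17.44 V
Step 2 — Sum components: V_total = -53.06 - j98.46 V.
Step 3 — Convert to polar: |V_total| = 111.8 V, ∠V_total = -118.3°.

V_total = 111.8∠-118.3° V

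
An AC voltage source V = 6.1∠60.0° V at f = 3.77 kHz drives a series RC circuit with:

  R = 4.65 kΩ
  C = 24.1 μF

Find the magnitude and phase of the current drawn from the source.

Step 1 — Angular frequency: ω = 2π·f = 2π·3770 = 2.369e+04 rad/s.
Step 2 — Component impedances:
  R: Z = R = 4650 Ω
  C: Z = 1/(jωC) = -j/(ω·C) = 0 - j1.752 Ω
Step 3 — Series combination: Z_total = R + C = 4650 - j1.752 Ω = 4650∠-0.0° Ω.
Step 4 — Source phasor: V = 6.1∠60.0° V = 3.05 + j5.283 V.
Step 5 — Ohm's law: I = V / Z_total = (3.05 + j5.283) / (4650 - j1.752) = 0.0006555 + j0.001136 A.
Step 6 — Convert to polar: |I| = 0.001312 A, ∠I = 60.0°.

I = 0.001312∠60.0° A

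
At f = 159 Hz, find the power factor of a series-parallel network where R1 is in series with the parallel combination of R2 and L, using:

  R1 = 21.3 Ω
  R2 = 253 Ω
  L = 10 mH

Step 1 — Angular frequency: ω = 2π·f = 2π·159 = 999 rad/s.
Step 2 — Component impedances:
  R1: Z = R = 21.3 Ω
  R2: Z = R = 253 Ω
  L: Z = jωL = j·999·0.01 = 0 + j9.99 Ω
Step 3 — Parallel branch: R2 || L = 1/(1/R2 + 1/L) = 0.3939 + j9.975 Ω.
Step 4 — Series with R1: Z_total = R1 + (R2 || L) = 21.69 + j9.975 Ω = 23.88∠24.7° Ω.
Step 5 — Power factor: PF = cos(φ) = Re(Z)/|Z| = 21.694/23.877 = 0.9086.
Step 6 — Type: Im(Z) = 9.975 ⇒ lagging (phase φ = 24.7°).

PF = 0.9086 (lagging, φ = 24.7°)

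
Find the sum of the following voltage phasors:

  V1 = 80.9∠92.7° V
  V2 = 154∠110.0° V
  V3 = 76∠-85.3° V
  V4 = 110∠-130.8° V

Step 1 — Convert each phasor to rectangular form:
  V1 = 80.9·(cos(92.7°) + j·sin(92.7°)) = -3.811 + j80.81 V
  V2 = 154·(cos(110.0°) + j·sin(110.0°)) = -52.67 + j144.7 V
  V3 = 76·(cos(-85.3°) + j·sin(-85.3°)) = 6.227 - j75.74 V
  V4 = 110·(cos(-130.8°) + j·sin(-130.8°)) = -71.88 - j83.27 V
Step 2 — Sum components: V_total = -122.1 + j66.51 V.
Step 3 — Convert to polar: |V_total| = 139.1 V, ∠V_total = 151.4°.

V_total = 139.1∠151.4° V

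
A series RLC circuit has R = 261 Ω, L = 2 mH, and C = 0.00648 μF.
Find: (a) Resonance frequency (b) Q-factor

Step 1 — Resonance condition Im(Z)=0 gives ω₀ = 1/√(LC).
Step 2 — ω₀ = 1/√(0.002·6.48e-09) = 2.778e+05 rad/s.
Step 3 — f₀ = ω₀/(2π) = 4.421e+04 Hz.
Step 4 — Series Q: Q = ω₀L/R = 2.778e+05·0.002/261 = 2.129.

(a) f₀ = 4.421e+04 Hz  (b) Q = 2.129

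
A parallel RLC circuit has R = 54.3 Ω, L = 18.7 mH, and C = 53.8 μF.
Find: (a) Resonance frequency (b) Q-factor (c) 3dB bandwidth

Step 1 — Resonance: ω₀ = 1/√(LC) = 1/√(0.0187·5.38e-05) = 997 rad/s.
Step 2 — f₀ = ω₀/(2π) = 158.7 Hz.
Step 3 — Parallel Q: Q = R/(ω₀L) = 54.3/(997·0.0187) = 2.913.
Step 4 — Bandwidth: Δω = ω₀/Q = 342.3 rad/s; BW = Δω/(2π) = 54.48 Hz.

(a) f₀ = 158.7 Hz  (b) Q = 2.913  (c) BW = 54.48 Hz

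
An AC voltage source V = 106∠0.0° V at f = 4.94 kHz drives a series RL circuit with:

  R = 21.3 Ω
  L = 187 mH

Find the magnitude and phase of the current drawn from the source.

Step 1 — Angular frequency: ω = 2π·f = 2π·4940 = 3.104e+04 rad/s.
Step 2 — Component impedances:
  R: Z = R = 21.3 Ω
  L: Z = jωL = j·3.104e+04·0.187 = 0 + j5804 Ω
Step 3 — Series combination: Z_total = R + L = 21.3 + j5804 Ω = 5804∠89.8° Ω.
Step 4 — Source phasor: V = 106∠0.0° V = 106 V.
Step 5 — Ohm's law: I = V / Z_total = (106) / (21.3 + j5804) = 6.702e-05 - j0.01826 A.
Step 6 — Convert to polar: |I| = 0.01826 A, ∠I = -89.8°.

I = 0.01826∠-89.8° A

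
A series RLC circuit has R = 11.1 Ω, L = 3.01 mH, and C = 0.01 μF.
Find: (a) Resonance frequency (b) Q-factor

Step 1 — Resonance condition Im(Z)=0 gives ω₀ = 1/√(LC).
Step 2 — ω₀ = 1/√(0.00301·1e-08) = 1.823e+05 rad/s.
Step 3 — f₀ = ω₀/(2π) = 2.901e+04 Hz.
Step 4 — Series Q: Q = ω₀L/R = 1.823e+05·0.00301/11.1 = 49.43.

(a) f₀ = 2.901e+04 Hz  (b) Q = 49.43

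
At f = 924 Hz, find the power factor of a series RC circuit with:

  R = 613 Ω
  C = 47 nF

Step 1 — Angular frequency: ω = 2π·f = 2π·924 = 5806 rad/s.
Step 2 — Component impedances:
  R: Z = R = 613 Ω
  C: Z = 1/(jωC) = -j/(ω·C) = 0 - j3665 Ω
Step 3 — Series combination: Z_total = R + C = 613 - j3665 Ω = 3716∠-80.5° Ω.
Step 4 — Power factor: PF = cos(φ) = Re(Z)/|Z| = 613/3716 = 0.165.
Step 5 — Type: Im(Z) = -3665 ⇒ leading (phase φ = -80.5°).

PF = 0.165 (leading, φ = -80.5°)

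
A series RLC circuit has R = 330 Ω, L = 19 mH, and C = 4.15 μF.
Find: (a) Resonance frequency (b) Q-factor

Step 1 — Resonance condition Im(Z)=0 gives ω₀ = 1/√(LC).
Step 2 — ω₀ = 1/√(0.019·4.15e-06) = 3561 rad/s.
Step 3 — f₀ = ω₀/(2π) = 566.8 Hz.
Step 4 — Series Q: Q = ω₀L/R = 3561·0.019/330 = 0.205.

(a) f₀ = 566.8 Hz  (b) Q = 0.205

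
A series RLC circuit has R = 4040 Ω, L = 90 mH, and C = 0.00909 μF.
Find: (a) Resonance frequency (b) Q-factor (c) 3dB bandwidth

Step 1 — Resonance: ω₀ = 1/√(LC) = 1/√(0.09·9.09e-09) = 3.496e+04 rad/s.
Step 2 — f₀ = ω₀/(2π) = 5564 Hz.
Step 3 — Series Q: Q = ω₀L/R = 3.496e+04·0.09/4040 = 0.7789.
Step 4 — Bandwidth: Δω = ω₀/Q = 4.489e+04 rad/s; BW = Δω/(2π) = 7144 Hz.

(a) f₀ = 5564 Hz  (b) Q = 0.7789  (c) BW = 7144 Hz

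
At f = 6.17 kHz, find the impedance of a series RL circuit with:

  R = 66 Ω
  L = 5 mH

Step 1 — Angular frequency: ω = 2π·f = 2π·6170 = 3.877e+04 rad/s.
Step 2 — Component impedances:
  R: Z = R = 66 Ω
  L: Z = jωL = j·3.877e+04·0.005 = 0 + j193.8 Ω
Step 3 — Series combination: Z_total = R + L = 66 + j193.8 Ω = 204.8∠71.2° Ω.

Z = 66 + j193.8 Ω = 204.8∠71.2° Ω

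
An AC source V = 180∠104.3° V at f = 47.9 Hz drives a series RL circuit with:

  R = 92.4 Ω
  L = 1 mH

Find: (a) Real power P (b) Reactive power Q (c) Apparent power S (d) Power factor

Step 1 — Angular frequency: ω = 2π·f = 2π·47.9 = 301 rad/s.
Step 2 — Component impedances:
  R: Z = R = 92.4 Ω
  L: Z = jωL = j·301·0.001 = 0 + j0.301 Ω
Step 3 — Series combination: Z_total = R + L = 92.4 + j0.301 Ω = 92.4∠0.2° Ω.
Step 4 — Source phasor: V = 180∠104.3° V = -44.46 + j174.4 V.
Step 5 — Current: I = V / Z = -0.475 + j1.889 A = 1.948∠104.1° A.
Step 6 — Complex power: S = V·I* = 350.6 + j1.142 VA.
Step 7 — Real power: P = Re(S) = 350.6 W.
Step 8 — Reactive power: Q = Im(S) = 1.142 VAR.
Step 9 — Apparent power: |S| = 350.6 VA.
Step 10 — Power factor: PF = P/|S| = 1 (lagging).

(a) P = 350.6 W  (b) Q = 1.142 VAR  (c) S = 350.6 VA  (d) PF = 1 (lagging)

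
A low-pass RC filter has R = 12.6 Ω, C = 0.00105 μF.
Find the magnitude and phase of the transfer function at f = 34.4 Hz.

Step 1 — Angular frequency: ω = 2π·34.4 = 216.1 rad/s.
Step 2 — Transfer function: H(jω) = 1/(1 + jωRC).
Step 3 — Denominator: 1 + jωRC = 1 + j·216.1·12.6·1.05e-09 = 1 + j2.86e-06.
Step 4 — H = 1 - j2.86e-06.
Step 5 — Magnitude: |H| = 1 (-0.0 dB); phase: φ = -0.0°.

|H| = 1 (-0.0 dB), φ = -0.0°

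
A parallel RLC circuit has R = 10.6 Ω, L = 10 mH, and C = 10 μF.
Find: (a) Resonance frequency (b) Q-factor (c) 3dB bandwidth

Step 1 — Resonance: ω₀ = 1/√(LC) = 1/√(0.01·1e-05) = 3162 rad/s.
Step 2 — f₀ = ω₀/(2π) = 503.3 Hz.
Step 3 — Parallel Q: Q = R/(ω₀L) = 10.6/(3162·0.01) = 0.3352.
Step 4 — Bandwidth: Δω = ω₀/Q = 9434 rad/s; BW = Δω/(2π) = 1501 Hz.

(a) f₀ = 503.3 Hz  (b) Q = 0.3352  (c) BW = 1501 Hz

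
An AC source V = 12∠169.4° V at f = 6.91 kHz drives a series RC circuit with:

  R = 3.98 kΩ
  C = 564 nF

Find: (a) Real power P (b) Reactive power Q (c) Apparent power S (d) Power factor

Step 1 — Angular frequency: ω = 2π·f = 2π·6910 = 4.342e+04 rad/s.
Step 2 — Component impedances:
  R: Z = R = 3980 Ω
  C: Z = 1/(jωC) = -j/(ω·C) = 0 - j40.84 Ω
Step 3 — Series combination: Z_total = R + C = 3980 - j40.84 Ω = 3980∠-0.6° Ω.
Step 4 — Source phasor: V = 12∠169.4° V = -11.8 + j2.207 V.
Step 5 — Current: I = V / Z = -0.002969 + j0.0005242 A = 0.003015∠170.0° A.
Step 6 — Complex power: S = V·I* = 0.03618 - j0.0003712 VA.
Step 7 — Real power: P = Re(S) = 0.03618 W.
Step 8 — Reactive power: Q = Im(S) = -0.0003712 VAR.
Step 9 — Apparent power: |S| = 0.03618 VA.
Step 10 — Power factor: PF = P/|S| = 0.9999 (leading).

(a) P = 0.03618 W  (b) Q = -0.0003712 VAR  (c) S = 0.03618 VA  (d) PF = 0.9999 (leading)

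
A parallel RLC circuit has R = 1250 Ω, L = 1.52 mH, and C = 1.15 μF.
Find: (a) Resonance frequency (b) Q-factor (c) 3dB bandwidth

Step 1 — Resonance: ω₀ = 1/√(LC) = 1/√(0.00152·1.15e-06) = 2.392e+04 rad/s.
Step 2 — f₀ = ω₀/(2π) = 3807 Hz.
Step 3 — Parallel Q: Q = R/(ω₀L) = 1250/(2.392e+04·0.00152) = 34.38.
Step 4 — Bandwidth: Δω = ω₀/Q = 695.7 rad/s; BW = Δω/(2π) = 110.7 Hz.

(a) f₀ = 3807 Hz  (b) Q = 34.38  (c) BW = 110.7 Hz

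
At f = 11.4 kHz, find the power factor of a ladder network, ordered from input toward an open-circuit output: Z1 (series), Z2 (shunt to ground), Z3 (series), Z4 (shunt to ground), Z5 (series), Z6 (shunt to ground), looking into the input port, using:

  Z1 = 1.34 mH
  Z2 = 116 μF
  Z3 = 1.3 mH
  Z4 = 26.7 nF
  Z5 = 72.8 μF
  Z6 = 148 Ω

Step 1 — Angular frequency: ω = 2π·f = 2π·1.14e+04 = 7.163e+04 rad/s.
Step 2 — Component impedances:
  Z1: Z = jωL = j·7.163e+04·0.00134 = 0 + j95.98 Ω
  Z2: Z = 1/(jωC) = -j/(ω·C) = 0 - j0.1204 Ω
  Z3: Z = jωL = j·7.163e+04·0.0013 = 0 + j93.12 Ω
  Z4: Z = 1/(jωC) = -j/(ω·C) = 0 - j522.9 Ω
  Z5: Z = 1/(jωC) = -j/(ω·C) = 0 - j0.1918 Ω
  Z6: Z = R = 148 Ω
Step 3 — Ladder network (open output): work backward from the far end, alternating series and parallel combinations. Z_in = 9.152e-05 + j95.86 Ω = 95.86∠90.0° Ω.
Step 4 — Power factor: PF = cos(φ) = Re(Z)/|Z| = 9.152e-05/95.86 = 9.547e-07.
Step 5 — Type: Im(Z) = 95.86 ⇒ lagging (phase φ = 90.0°).

PF = 9.547e-07 (lagging, φ = 90.0°)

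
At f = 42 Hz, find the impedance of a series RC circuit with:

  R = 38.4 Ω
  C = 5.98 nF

Step 1 — Angular frequency: ω = 2π·f = 2π·42 = 263.9 rad/s.
Step 2 — Component impedances:
  R: Z = R = 38.4 Ω
  C: Z = 1/(jωC) = -j/(ω·C) = 0 - j6.337e+05 Ω
Step 3 — Series combination: Z_total = R + C = 38.4 - j6.337e+05 Ω = 6.337e+05∠-90.0° Ω.

Z = 38.4 - j6.337e+05 Ω = 6.337e+05∠-90.0° Ω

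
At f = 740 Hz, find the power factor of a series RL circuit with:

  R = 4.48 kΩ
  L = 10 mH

Step 1 — Angular frequency: ω = 2π·f = 2π·740 = 4650 rad/s.
Step 2 — Component impedances:
  R: Z = R = 4480 Ω
  L: Z = jωL = j·4650·0.01 = 0 + j46.5 Ω
Step 3 — Series combination: Z_total = R + L = 4480 + j46.5 Ω = 4480∠0.6° Ω.
Step 4 — Power factor: PF = cos(φ) = Re(Z)/|Z| = 4480/4480.24 = 0.9999.
Step 5 — Type: Im(Z) = 46.5 ⇒ lagging (phase φ = 0.6°).

PF = 0.9999 (lagging, φ = 0.6°)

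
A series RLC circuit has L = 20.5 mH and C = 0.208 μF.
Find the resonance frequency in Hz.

Step 1 — Resonance condition Im(Z)=0 gives ω₀ = 1/√(LC).
Step 2 — ω₀ = 1/√(0.0205·2.08e-07) = 1.531e+04 rad/s.
Step 3 — f₀ = ω₀/(2π) = 2437 Hz.

f₀ = 2437 Hz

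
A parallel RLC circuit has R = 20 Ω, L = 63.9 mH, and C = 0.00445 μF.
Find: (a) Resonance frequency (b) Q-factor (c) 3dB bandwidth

Step 1 — Resonance: ω₀ = 1/√(LC) = 1/√(0.0639·4.45e-09) = 5.93e+04 rad/s.
Step 2 — f₀ = ω₀/(2π) = 9438 Hz.
Step 3 — Parallel Q: Q = R/(ω₀L) = 20/(5.93e+04·0.0639) = 0.005278.
Step 4 — Bandwidth: Δω = ω₀/Q = 1.124e+07 rad/s; BW = Δω/(2π) = 1.788e+06 Hz.

(a) f₀ = 9438 Hz  (b) Q = 0.005278  (c) BW = 1.788e+06 Hz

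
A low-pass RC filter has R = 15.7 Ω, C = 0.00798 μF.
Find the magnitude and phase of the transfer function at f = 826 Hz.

Step 1 — Angular frequency: ω = 2π·826 = 5190 rad/s.
Step 2 — Transfer function: H(jω) = 1/(1 + jωRC).
Step 3 — Denominator: 1 + jωRC = 1 + j·5190·15.7·7.98e-09 = 1 + j0.0006502.
Step 4 — H = 1 - j0.0006502.
Step 5 — Magnitude: |H| = 1 (-0.0 dB); phase: φ = -0.0°.

|H| = 1 (-0.0 dB), φ = -0.0°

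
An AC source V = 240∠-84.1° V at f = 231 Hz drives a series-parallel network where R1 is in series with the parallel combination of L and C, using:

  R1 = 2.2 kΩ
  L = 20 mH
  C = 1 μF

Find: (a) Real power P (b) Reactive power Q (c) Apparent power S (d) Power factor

Step 1 — Angular frequency: ω = 2π·f = 2π·231 = 1451 rad/s.
Step 2 — Component impedances:
  R1: Z = R = 2200 Ω
  L: Z = jωL = j·1451·0.02 = 0 + j29.03 Ω
  C: Z = 1/(jωC) = -j/(ω·C) = 0 - j689 Ω
Step 3 — Parallel branch: L || C = 1/(1/L + 1/C) = 0 + j30.31 Ω.
Step 4 — Series with R1: Z_total = R1 + (L || C) = 2200 + j30.31 Ω = 2200∠0.8° Ω.
Step 5 — Source phasor: V = 240∠-84.1° V = 24.67 - j238.7 V.
Step 6 — Current: I = V / Z = 0.009717 - j0.1086 A = 0.1091∠-84.9° A.
Step 7 — Complex power: S = V·I* = 26.18 + j0.3606 VA.
Step 8 — Real power: P = Re(S) = 26.18 W.
Step 9 — Reactive power: Q = Im(S) = 0.3606 VAR.
Step 10 — Apparent power: |S| = 26.18 VA.
Step 11 — Power factor: PF = P/|S| = 0.9999 (lagging).

(a) P = 26.18 W  (b) Q = 0.3606 VAR  (c) S = 26.18 VA  (d) PF = 0.9999 (lagging)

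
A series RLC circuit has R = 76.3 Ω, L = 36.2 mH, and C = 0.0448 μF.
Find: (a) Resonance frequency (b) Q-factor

Step 1 — Resonance condition Im(Z)=0 gives ω₀ = 1/√(LC).
Step 2 — ω₀ = 1/√(0.0362·4.48e-08) = 2.483e+04 rad/s.
Step 3 — f₀ = ω₀/(2π) = 3952 Hz.
Step 4 — Series Q: Q = ω₀L/R = 2.483e+04·0.0362/76.3 = 11.78.

(a) f₀ = 3952 Hz  (b) Q = 11.78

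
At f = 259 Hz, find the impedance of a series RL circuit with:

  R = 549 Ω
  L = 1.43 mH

Step 1 — Angular frequency: ω = 2π·f = 2π·259 = 1627 rad/s.
Step 2 — Component impedances:
  R: Z = R = 549 Ω
  L: Z = jωL = j·1627·0.00143 = 0 + j2.327 Ω
Step 3 — Series combination: Z_total = R + L = 549 + j2.327 Ω = 549∠0.2° Ω.

Z = 549 + j2.327 Ω = 549∠0.2° Ω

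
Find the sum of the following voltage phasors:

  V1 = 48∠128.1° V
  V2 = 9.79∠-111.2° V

Step 1 — Convert each phasor to rectangular form:
  V1 = 48·(cos(128.1°) + j·sin(128.1°)) = -29.62 + j37.77 V
  V2 = 9.79·(cos(-111.2°) + j·sin(-111.2°)) = -3.54 - j9.127 V
Step 2 — Sum components: V_total = -33.16 + j28.65 V.
Step 3 — Convert to polar: |V_total| = 43.82 V, ∠V_total = 139.2°.

V_total = 43.82∠139.2° V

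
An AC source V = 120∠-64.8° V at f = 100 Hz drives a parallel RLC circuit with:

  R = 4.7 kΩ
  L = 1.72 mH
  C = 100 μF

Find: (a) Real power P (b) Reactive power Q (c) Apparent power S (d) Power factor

Step 1 — Angular frequency: ω = 2π·f = 2π·100 = 628.3 rad/s.
Step 2 — Component impedances:
  R: Z = R = 4700 Ω
  L: Z = jωL = j·628.3·0.00172 = 0 + j1.081 Ω
  C: Z = 1/(jωC) = -j/(ω·C) = 0 - j15.92 Ω
Step 3 — Parallel combination: 1/Z_total = 1/R + 1/L + 1/C; Z_total = 0.000286 + j1.159 Ω = 1.159∠90.0° Ω.
Step 4 — Source phasor: V = 120∠-64.8° V = 51.09 - j108.6 V.
Step 5 — Current: I = V / Z = -93.64 - j44.09 A = 103.5∠-154.8° A.
Step 6 — Complex power: S = V·I* = 3.064 + j1.242e+04 VA.
Step 7 — Real power: P = Re(S) = 3.064 W.
Step 8 — Reactive power: Q = Im(S) = 1.242e+04 VAR.
Step 9 — Apparent power: |S| = 1.242e+04 VA.
Step 10 — Power factor: PF = P/|S| = 0.0002467 (lagging).

(a) P = 3.064 W  (b) Q = 1.242e+04 VAR  (c) S = 1.242e+04 VA  (d) PF = 0.0002467 (lagging)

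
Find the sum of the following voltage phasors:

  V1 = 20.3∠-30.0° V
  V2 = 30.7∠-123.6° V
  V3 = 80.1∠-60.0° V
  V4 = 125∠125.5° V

Step 1 — Convert each phasor to rectangular form:
  V1 = 20.3·(cos(-30.0°) + j·sin(-30.0°)) = 17.58 - j10.15 V
  V2 = 30.7·(cos(-123.6°) + j·sin(-123.6°)) = -16.99 - j25.57 V
  V3 = 80.1·(cos(-60.0°) + j·sin(-60.0°)) = 40.05 - j69.37 V
  V4 = 125·(cos(125.5°) + j·sin(125.5°)) = -72.59 + j101.8 V
Step 2 — Sum components: V_total = -31.95 - j3.325 V.
Step 3 — Convert to polar: |V_total| = 32.12 V, ∠V_total = -174.1°.

V_total = 32.12∠-174.1° V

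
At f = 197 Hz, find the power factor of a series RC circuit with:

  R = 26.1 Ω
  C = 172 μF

Step 1 — Angular frequency: ω = 2π·f = 2π·197 = 1238 rad/s.
Step 2 — Component impedances:
  R: Z = R = 26.1 Ω
  C: Z = 1/(jωC) = -j/(ω·C) = 0 - j4.697 Ω
Step 3 — Series combination: Z_total = R + C = 26.1 - j4.697 Ω = 26.52∠-10.2° Ω.
Step 4 — Power factor: PF = cos(φ) = Re(Z)/|Z| = 26.1/26.52 = 0.9842.
Step 5 — Type: Im(Z) = -4.697 ⇒ leading (phase φ = -10.2°).

PF = 0.9842 (leading, φ = -10.2°)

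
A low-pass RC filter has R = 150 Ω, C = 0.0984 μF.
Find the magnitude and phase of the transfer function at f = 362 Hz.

Step 1 — Angular frequency: ω = 2π·362 = 2275 rad/s.
Step 2 — Transfer function: H(jω) = 1/(1 + jωRC).
Step 3 — Denominator: 1 + jωRC = 1 + j·2275·150·9.84e-08 = 1 + j0.03357.
Step 4 — H = 0.9989 - j0.03353.
Step 5 — Magnitude: |H| = 0.9994 (-0.0 dB); phase: φ = -1.9°.

|H| = 0.9994 (-0.0 dB), φ = -1.9°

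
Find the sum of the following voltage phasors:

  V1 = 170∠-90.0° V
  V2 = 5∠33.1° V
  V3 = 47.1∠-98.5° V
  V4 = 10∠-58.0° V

Step 1 — Convert each phasor to rectangular form:
  V1 = 170·(cos(-90.0°) + j·sin(-90.0°)) = 0 - j170 V
  V2 = 5·(cos(33.1°) + j·sin(33.1°)) = 4.189 + j2.731 V
  V3 = 47.1·(cos(-98.5°) + j·sin(-98.5°)) = -6.962 - j46.58 V
  V4 = 10·(cos(-58.0°) + j·sin(-58.0°)) = 5.299 - j8.48 V
Step 2 — Sum components: V_total = 2.526 - j222.3 V.
Step 3 — Convert to polar: |V_total| = 222.3 V, ∠V_total = -89.3°.

V_total = 222.3∠-89.3° V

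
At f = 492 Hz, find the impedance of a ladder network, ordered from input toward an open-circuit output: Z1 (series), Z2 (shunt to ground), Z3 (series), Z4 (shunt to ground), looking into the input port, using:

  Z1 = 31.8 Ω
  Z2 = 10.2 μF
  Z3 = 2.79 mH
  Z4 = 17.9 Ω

Step 1 — Angular frequency: ω = 2π·f = 2π·492 = 3091 rad/s.
Step 2 — Component impedances:
  Z1: Z = R = 31.8 Ω
  Z2: Z = 1/(jωC) = -j/(ω·C) = 0 - j31.71 Ω
  Z3: Z = jωL = j·3091·0.00279 = 0 + j8.625 Ω
  Z4: Z = R = 17.9 Ω
Step 3 — Ladder network (open output): work backward from the far end, alternating series and parallel combinations. Z_in = 52.89 - j4.506 Ω = 53.08∠-4.9° Ω.

Z = 52.89 - j4.506 Ω = 53.08∠-4.9° Ω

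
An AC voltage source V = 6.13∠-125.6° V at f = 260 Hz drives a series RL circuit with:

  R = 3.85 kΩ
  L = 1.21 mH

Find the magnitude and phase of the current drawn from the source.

Step 1 — Angular frequency: ω = 2π·f = 2π·260 = 1634 rad/s.
Step 2 — Component impedances:
  R: Z = R = 3850 Ω
  L: Z = jωL = j·1634·0.00121 = 0 + j1.977 Ω
Step 3 — Series combination: Z_total = R + L = 3850 + j1.977 Ω = 3850∠0.0° Ω.
Step 4 — Source phasor: V = 6.13∠-125.6° V = -3.568 - j4.984 V.
Step 5 — Ohm's law: I = V / Z_total = (-3.568 - j4.984) / (3850 + j1.977) = -0.0009275 - j0.001294 A.
Step 6 — Convert to polar: |I| = 0.001592 A, ∠I = -125.6°.

I = 0.001592∠-125.6° A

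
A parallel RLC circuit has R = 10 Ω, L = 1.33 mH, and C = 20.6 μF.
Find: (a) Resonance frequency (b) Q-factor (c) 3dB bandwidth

Step 1 — Resonance: ω₀ = 1/√(LC) = 1/√(0.00133·2.06e-05) = 6041 rad/s.
Step 2 — f₀ = ω₀/(2π) = 961.5 Hz.
Step 3 — Parallel Q: Q = R/(ω₀L) = 10/(6041·0.00133) = 1.245.
Step 4 — Bandwidth: Δω = ω₀/Q = 4854 rad/s; BW = Δω/(2π) = 772.6 Hz.

(a) f₀ = 961.5 Hz  (b) Q = 1.245  (c) BW = 772.6 Hz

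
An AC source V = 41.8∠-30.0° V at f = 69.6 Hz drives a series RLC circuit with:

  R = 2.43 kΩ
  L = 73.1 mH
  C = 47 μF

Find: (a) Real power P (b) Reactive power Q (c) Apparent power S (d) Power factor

Step 1 — Angular frequency: ω = 2π·f = 2π·69.6 = 437.3 rad/s.
Step 2 — Component impedances:
  R: Z = R = 2430 Ω
  L: Z = jωL = j·437.3·0.0731 = 0 + j31.97 Ω
  C: Z = 1/(jωC) = -j/(ω·C) = 0 - j48.65 Ω
Step 3 — Series combination: Z_total = R + L + C = 2430 - j16.69 Ω = 2430∠-0.4° Ω.
Step 4 — Source phasor: V = 41.8∠-30.0° V = 36.2 - j20.9 V.
Step 5 — Current: I = V / Z = 0.01496 - j0.008498 A = 0.0172∠-29.6° A.
Step 6 — Complex power: S = V·I* = 0.719 - j0.004937 VA.
Step 7 — Real power: P = Re(S) = 0.719 W.
Step 8 — Reactive power: Q = Im(S) = -0.004937 VAR.
Step 9 — Apparent power: |S| = 0.719 VA.
Step 10 — Power factor: PF = P/|S| = 1 (leading).

(a) P = 0.719 W  (b) Q = -0.004937 VAR  (c) S = 0.719 VA  (d) PF = 1 (leading)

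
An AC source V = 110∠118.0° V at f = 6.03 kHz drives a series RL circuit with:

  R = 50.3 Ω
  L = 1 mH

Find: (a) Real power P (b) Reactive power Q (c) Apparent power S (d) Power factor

Step 1 — Angular frequency: ω = 2π·f = 2π·6030 = 3.789e+04 rad/s.
Step 2 — Component impedances:
  R: Z = R = 50.3 Ω
  L: Z = jωL = j·3.789e+04·0.001 = 0 + j37.89 Ω
Step 3 — Series combination: Z_total = R + L = 50.3 + j37.89 Ω = 62.97∠37.0° Ω.
Step 4 — Source phasor: V = 110∠118.0° V = -51.64 + j97.12 V.
Step 5 — Current: I = V / Z = 0.2729 + j1.725 A = 1.747∠81.0° A.
Step 6 — Complex power: S = V·I* = 153.5 + j115.6 VA.
Step 7 — Real power: P = Re(S) = 153.5 W.
Step 8 — Reactive power: Q = Im(S) = 115.6 VAR.
Step 9 — Apparent power: |S| = 192.1 VA.
Step 10 — Power factor: PF = P/|S| = 0.7988 (lagging).

(a) P = 153.5 W  (b) Q = 115.6 VAR  (c) S = 192.1 VA  (d) PF = 0.7988 (lagging)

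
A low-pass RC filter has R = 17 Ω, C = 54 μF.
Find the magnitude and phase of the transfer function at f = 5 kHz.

Step 1 — Angular frequency: ω = 2π·5000 = 3.142e+04 rad/s.
Step 2 — Transfer function: H(jω) = 1/(1 + jωRC).
Step 3 — Denominator: 1 + jωRC = 1 + j·3.142e+04·17·5.4e-05 = 1 + j28.84.
Step 4 — H = 0.001201 - j0.03463.
Step 5 — Magnitude: |H| = 0.03465 (-29.2 dB); phase: φ = -88.0°.

|H| = 0.03465 (-29.2 dB), φ = -88.0°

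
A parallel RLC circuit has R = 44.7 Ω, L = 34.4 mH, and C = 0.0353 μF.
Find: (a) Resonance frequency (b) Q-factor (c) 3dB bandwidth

Step 1 — Resonance: ω₀ = 1/√(LC) = 1/√(0.0344·3.53e-08) = 2.87e+04 rad/s.
Step 2 — f₀ = ω₀/(2π) = 4567 Hz.
Step 3 — Parallel Q: Q = R/(ω₀L) = 44.7/(2.87e+04·0.0344) = 0.04528.
Step 4 — Bandwidth: Δω = ω₀/Q = 6.337e+05 rad/s; BW = Δω/(2π) = 1.009e+05 Hz.

(a) f₀ = 4567 Hz  (b) Q = 0.04528  (c) BW = 1.009e+05 Hz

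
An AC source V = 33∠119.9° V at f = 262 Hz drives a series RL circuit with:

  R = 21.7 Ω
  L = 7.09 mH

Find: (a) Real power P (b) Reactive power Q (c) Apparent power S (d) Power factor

Step 1 — Angular frequency: ω = 2π·f = 2π·262 = 1646 rad/s.
Step 2 — Component impedances:
  R: Z = R = 21.7 Ω
  L: Z = jωL = j·1646·0.00709 = 0 + j11.67 Ω
Step 3 — Series combination: Z_total = R + L = 21.7 + j11.67 Ω = 24.64∠28.3° Ω.
Step 4 — Source phasor: V = 33∠119.9° V = -16.45 + j28.61 V.
Step 5 — Current: I = V / Z = -0.038 + j1.339 A = 1.339∠91.6° A.
Step 6 — Complex power: S = V·I* = 38.92 + j20.94 VA.
Step 7 — Real power: P = Re(S) = 38.92 W.
Step 8 — Reactive power: Q = Im(S) = 20.94 VAR.
Step 9 — Apparent power: |S| = 44.2 VA.
Step 10 — Power factor: PF = P/|S| = 0.8807 (lagging).

(a) P = 38.92 W  (b) Q = 20.94 VAR  (c) S = 44.2 VA  (d) PF = 0.8807 (lagging)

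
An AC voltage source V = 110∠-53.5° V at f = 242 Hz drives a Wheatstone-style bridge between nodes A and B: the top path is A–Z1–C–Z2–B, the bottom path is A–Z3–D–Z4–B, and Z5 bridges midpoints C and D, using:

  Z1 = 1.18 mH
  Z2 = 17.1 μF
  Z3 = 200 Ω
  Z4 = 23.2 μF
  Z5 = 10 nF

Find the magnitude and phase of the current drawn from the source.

Step 1 — Angular frequency: ω = 2π·f = 2π·242 = 1521 rad/s.
Step 2 — Component impedances:
  Z1: Z = jωL = j·1521·0.00118 = 0 + j1.794 Ω
  Z2: Z = 1/(jωC) = -j/(ω·C) = 0 - j38.46 Ω
  Z3: Z = R = 200 Ω
  Z4: Z = 1/(jωC) = -j/(ω·C) = 0 - j28.35 Ω
  Z5: Z = 1/(jωC) = -j/(ω·C) = 0 - j6.577e+04 Ω
Step 3 — Bridge requires nodal analysis (the Z5 bridge couples midpoints C and D, so the two paths cannot be reduced to a simple series/parallel combination). Setting node B to ground and injecting 1 A at node A, the 3-node admittance system at A, C, D solves to V_A = Z_AB = 6.068 - j34.67 Ω = 35.2∠-80.1° Ω.
Step 4 — Source phasor: V = 110∠-53.5° V = 65.43 - j88.42 V.
Step 5 — Ohm's law: I = V / Z_total = (65.43 - j88.42) / (6.068 - j34.67) = 2.795 + j1.398 A.
Step 6 — Convert to polar: |I| = 3.125 A, ∠I = 26.6°.

I = 3.125∠26.6° A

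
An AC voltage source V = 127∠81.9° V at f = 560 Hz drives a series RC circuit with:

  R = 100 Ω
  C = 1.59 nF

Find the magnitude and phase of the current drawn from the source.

Step 1 — Angular frequency: ω = 2π·f = 2π·560 = 3519 rad/s.
Step 2 — Component impedances:
  R: Z = R = 100 Ω
  C: Z = 1/(jωC) = -j/(ω·C) = 0 - j1.787e+05 Ω
Step 3 — Series combination: Z_total = R + C = 100 - j1.787e+05 Ω = 1.787e+05∠-90.0° Ω.
Step 4 — Source phasor: V = 127∠81.9° V = 17.89 + j125.7 V.
Step 5 — Ohm's law: I = V / Z_total = (17.89 + j125.7) / (100 - j1.787e+05) = -0.0007034 + j0.0001005 A.
Step 6 — Convert to polar: |I| = 0.0007105 A, ∠I = 171.9°.

I = 0.0007105∠171.9° A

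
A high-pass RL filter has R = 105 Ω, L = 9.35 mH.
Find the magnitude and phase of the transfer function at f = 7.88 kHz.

Step 1 — Angular frequency: ω = 2π·7880 = 4.951e+04 rad/s.
Step 2 — Transfer function: H(jω) = jωL/(R + jωL).
Step 3 — Numerator jωL = j·462.9; denominator R + jωL = 105 + j462.9.
Step 4 — H = 0.9511 + j0.2157.
Step 5 — Magnitude: |H| = 0.9752 (-0.2 dB); phase: φ = 12.8°.

|H| = 0.9752 (-0.2 dB), φ = 12.8°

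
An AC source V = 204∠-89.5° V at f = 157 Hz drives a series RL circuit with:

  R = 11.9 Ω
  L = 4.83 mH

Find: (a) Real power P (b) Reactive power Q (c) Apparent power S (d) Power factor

Step 1 — Angular frequency: ω = 2π·f = 2π·157 = 986.5 rad/s.
Step 2 — Component impedances:
  R: Z = R = 11.9 Ω
  L: Z = jωL = j·986.5·0.00483 = 0 + j4.765 Ω
Step 3 — Series combination: Z_total = R + L = 11.9 + j4.765 Ω = 12.82∠21.8° Ω.
Step 4 — Source phasor: V = 204∠-89.5° V = 1.78 - j204 V.
Step 5 — Current: I = V / Z = -5.786 - j14.83 A = 15.91∠-111.3° A.
Step 6 — Complex power: S = V·I* = 3014 + j1207 VA.
Step 7 — Real power: P = Re(S) = 3014 W.
Step 8 — Reactive power: Q = Im(S) = 1207 VAR.
Step 9 — Apparent power: |S| = 3247 VA.
Step 10 — Power factor: PF = P/|S| = 0.9284 (lagging).

(a) P = 3014 W  (b) Q = 1207 VAR  (c) S = 3247 VA  (d) PF = 0.9284 (lagging)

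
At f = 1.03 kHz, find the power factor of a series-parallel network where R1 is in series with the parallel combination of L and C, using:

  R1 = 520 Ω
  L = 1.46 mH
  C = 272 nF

Step 1 — Angular frequency: ω = 2π·f = 2π·1030 = 6472 rad/s.
Step 2 — Component impedances:
  R1: Z = R = 520 Ω
  L: Z = jωL = j·6472·0.00146 = 0 + j9.449 Ω
  C: Z = 1/(jωC) = -j/(ω·C) = 0 - j568.1 Ω
Step 3 — Parallel branch: L || C = 1/(1/L + 1/C) = 0 + j9.608 Ω.
Step 4 — Series with R1: Z_total = R1 + (L || C) = 520 + j9.608 Ω = 520.1∠1.1° Ω.
Step 5 — Power factor: PF = cos(φ) = Re(Z)/|Z| = 520/520.1 = 0.9998.
Step 6 — Type: Im(Z) = 9.608 ⇒ lagging (phase φ = 1.1°).

PF = 0.9998 (lagging, φ = 1.1°)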